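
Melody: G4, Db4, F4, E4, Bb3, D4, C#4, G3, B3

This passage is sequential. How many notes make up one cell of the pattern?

3

9 notes total. Splitting into 3 groups of 3:
G4 Db4 F4 | E4 Bb3 D4 | C#4 G3 B3
That's a consistent down a 3rd shift per cell, and no other grouping gives one.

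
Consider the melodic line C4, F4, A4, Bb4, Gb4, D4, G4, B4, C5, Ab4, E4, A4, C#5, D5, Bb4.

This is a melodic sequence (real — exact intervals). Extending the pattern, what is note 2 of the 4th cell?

With 5-note cells, note 2 of each statement runs F4, G4, A4.
From A4, up a 2nd gives B4.

B4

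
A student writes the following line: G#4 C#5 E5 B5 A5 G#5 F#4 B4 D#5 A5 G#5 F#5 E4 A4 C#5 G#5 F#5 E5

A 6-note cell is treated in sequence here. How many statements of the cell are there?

18 notes in groups of 6 gives 18/6 = 3 statements.
Starts: G#4, F#4, E4 — each down a 2nd.

3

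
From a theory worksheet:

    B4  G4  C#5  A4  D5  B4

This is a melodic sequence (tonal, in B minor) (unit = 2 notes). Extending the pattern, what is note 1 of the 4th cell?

With 2-note cells, note 1 of each statement runs B4, C#5, D5.
One more up a 2nd gives E5.

E5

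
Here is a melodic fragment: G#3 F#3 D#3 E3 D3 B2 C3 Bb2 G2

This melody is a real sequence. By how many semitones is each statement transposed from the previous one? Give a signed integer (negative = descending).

-4

Taking 3-note groups, the heads are G#3, E3, C3: the pattern moves down a 3rd.
G#3 to E3 spans -4 semitones.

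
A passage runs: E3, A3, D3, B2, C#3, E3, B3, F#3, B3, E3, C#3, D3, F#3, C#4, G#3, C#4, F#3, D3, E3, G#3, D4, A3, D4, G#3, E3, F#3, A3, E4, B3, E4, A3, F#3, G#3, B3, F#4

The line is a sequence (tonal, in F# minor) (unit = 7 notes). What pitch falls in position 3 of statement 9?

E4

The unit is 7 notes. Position-3 pitches of the 5 shown cells: D3, E3, F#3, G#3, A3.
Each moves up a 2nd. Continuing: B3 → C#4 → D4 → E4.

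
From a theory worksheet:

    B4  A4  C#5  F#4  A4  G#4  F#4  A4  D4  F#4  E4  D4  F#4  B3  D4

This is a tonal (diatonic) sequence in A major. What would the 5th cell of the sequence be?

Taking 5-note groups, the heads are B4, G#4, E4: the pattern moves down a 3rd.
Carrying on: C#4 → A3.
So cell 5 is A3 G#3 B3 E3 G#3.

A3 G#3 B3 E3 G#3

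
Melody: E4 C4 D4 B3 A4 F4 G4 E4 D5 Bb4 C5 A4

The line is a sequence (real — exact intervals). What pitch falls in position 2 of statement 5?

With 4-note cells, note 2 of each statement runs C4, F4, Bb4.
Each moves up a 4th. Continuing: Eb5 → Ab5.

Ab5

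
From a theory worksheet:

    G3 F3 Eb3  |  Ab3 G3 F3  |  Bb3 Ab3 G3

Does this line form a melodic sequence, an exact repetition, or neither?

Each 3-note cell is the previous one transposed up a 2nd.

sequence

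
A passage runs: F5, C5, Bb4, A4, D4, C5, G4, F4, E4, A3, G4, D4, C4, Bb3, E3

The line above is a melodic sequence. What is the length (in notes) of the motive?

There are 15 notes; a 5-note unit gives 3 cells:
F5 C5 Bb4 A4 D4 | C5 G4 F4 E4 A3 | G4 D4 C4 Bb3 E3
Each cell is the previous one down a 4th — so the unit is 5 notes.

5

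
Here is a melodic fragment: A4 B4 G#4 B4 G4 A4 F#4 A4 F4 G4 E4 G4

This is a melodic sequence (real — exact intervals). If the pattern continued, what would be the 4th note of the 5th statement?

With 4-note cells, note 4 of each statement runs B4, A4, G4.
Carrying that down a 2nd forward: F4 → Eb4.

Eb4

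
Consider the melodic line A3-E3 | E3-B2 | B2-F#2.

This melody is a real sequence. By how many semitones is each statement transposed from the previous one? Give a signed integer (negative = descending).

With a 2-note motive the entries are A3, E3, B2, each down a 4th from the previous.
A3→E3 is 52 − 57 = -5 semitones.

-5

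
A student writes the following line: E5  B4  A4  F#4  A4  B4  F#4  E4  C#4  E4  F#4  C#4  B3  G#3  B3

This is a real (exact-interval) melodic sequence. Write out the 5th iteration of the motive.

G#3 D#3 C#3 A#2 C#3

Taking 5-note groups, the heads are E5, B4, F#4: the pattern moves down a 4th.
Continuing the starts: C#4 → G#3.
From G#3 the exact shape gives G#3 D#3 C#3 A#2 C#3.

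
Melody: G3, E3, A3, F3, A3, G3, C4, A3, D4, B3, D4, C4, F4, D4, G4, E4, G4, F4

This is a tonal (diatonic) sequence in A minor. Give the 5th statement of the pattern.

Unit = 6 notes; the statements start on G3, C4, F4, moving up a 4th each time.
Carrying on: B4 → E5.
So cell 5 is E5 C5 F5 D5 F5 E5.

E5 C5 F5 D5 F5 E5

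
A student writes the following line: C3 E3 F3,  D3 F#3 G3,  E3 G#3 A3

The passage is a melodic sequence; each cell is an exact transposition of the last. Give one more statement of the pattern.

F#3 A#3 B3

Unit = 3 notes; the statements start on C3, D3, E3, moving up a 2nd each time.
From F#3 the exact shape gives F#3 A#3 B3.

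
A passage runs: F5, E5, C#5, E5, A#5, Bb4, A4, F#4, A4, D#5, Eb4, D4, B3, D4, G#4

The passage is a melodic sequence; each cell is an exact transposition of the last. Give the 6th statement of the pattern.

Unit = 5 notes; the statements start on F5, Bb4, Eb4, moving down a 5th each time.
Extending down a 5th: Ab3 → Db3 → Gb2.
So cell 6 is Gb2 F2 D2 F2 B2.

Gb2 F2 D2 F2 B2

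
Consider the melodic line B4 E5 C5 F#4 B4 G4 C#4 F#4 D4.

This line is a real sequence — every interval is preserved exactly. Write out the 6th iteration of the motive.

Unit = 3 notes; the statements start on B4, F#4, C#4, moving down a 4th each time.
Continuing the starts: G#3 → D#3 → A#2.
From A#2 the exact shape gives A#2 D#3 B2.

A#2 D#3 B2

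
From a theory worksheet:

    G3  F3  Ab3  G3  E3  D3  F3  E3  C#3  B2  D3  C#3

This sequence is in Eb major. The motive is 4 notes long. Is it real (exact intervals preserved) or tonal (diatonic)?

real

Each cell has the same semitone pattern (-2, 3, -1) — intervals are preserved exactly.
And E3 lies outside Eb major, so the sequence is real rather than tonal.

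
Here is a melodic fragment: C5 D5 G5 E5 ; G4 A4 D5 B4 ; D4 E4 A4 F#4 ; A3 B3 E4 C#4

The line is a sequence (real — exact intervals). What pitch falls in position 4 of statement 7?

A#2

With 4-note cells, note 4 of each statement runs E5, B4, F#4, C#4.
Each moves down a 4th. Continuing: G#3 → D#3 → A#2.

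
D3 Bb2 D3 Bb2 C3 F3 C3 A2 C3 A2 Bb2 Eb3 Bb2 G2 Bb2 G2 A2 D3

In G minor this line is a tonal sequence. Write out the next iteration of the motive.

A2 F2 A2 F2 G2 C3

Taking 6-note groups, the heads are D3, C3, Bb2: the pattern moves down a 2nd.
Statement 4 starts on A2 and keeps the same diatonic contour: A2 F2 A2 F2 G2 C3.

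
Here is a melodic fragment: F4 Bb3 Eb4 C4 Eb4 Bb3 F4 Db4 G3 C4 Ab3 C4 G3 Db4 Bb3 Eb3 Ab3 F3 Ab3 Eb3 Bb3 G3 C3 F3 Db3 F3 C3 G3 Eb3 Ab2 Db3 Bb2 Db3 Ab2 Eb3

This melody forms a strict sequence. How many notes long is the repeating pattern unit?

35 notes total. Splitting into 5 groups of 7:
F4 Bb3 Eb4 C4 Eb4 Bb3 F4 | Db4 G3 C4 Ab3 C4 G3 Db4 | Bb3 Eb3 Ab3 F3 Ab3 Eb3 Bb3 | G3 C3 F3 Db3 F3 C3 G3 | Eb3 Ab2 Db3 Bb2 Db3 Ab2 Eb3
That's a consistent down a 3rd shift per cell, and no other grouping gives one.

7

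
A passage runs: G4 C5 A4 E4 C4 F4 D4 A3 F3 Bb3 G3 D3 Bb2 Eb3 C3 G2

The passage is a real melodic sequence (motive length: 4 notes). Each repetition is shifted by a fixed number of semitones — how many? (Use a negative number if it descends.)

The 4-note cells begin on G4, C4, F3, Bb2 — each down a 5th from the last.
G4 to C4 spans -7 semitones.

-7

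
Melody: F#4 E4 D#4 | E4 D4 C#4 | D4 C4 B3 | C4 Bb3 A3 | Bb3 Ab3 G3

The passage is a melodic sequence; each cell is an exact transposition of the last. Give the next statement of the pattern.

Unit = 3 notes; the statements start on F#4, E4, D4, C4, Bb3, moving down a 2nd each time.
From Ab3 the exact shape gives Ab3 Gb3 F3.

Ab3 Gb3 F3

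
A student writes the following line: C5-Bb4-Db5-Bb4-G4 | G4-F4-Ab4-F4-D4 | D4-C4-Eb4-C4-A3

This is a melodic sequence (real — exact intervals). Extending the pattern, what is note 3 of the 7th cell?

The unit is 5 notes. Position-3 pitches of the 3 shown cells: Db5, Ab4, Eb4.
Extending down a 4th: Bb3 → F3 → C3 → G2.

G2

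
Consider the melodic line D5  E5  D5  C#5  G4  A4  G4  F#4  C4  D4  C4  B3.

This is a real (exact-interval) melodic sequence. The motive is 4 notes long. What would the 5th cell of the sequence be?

With a 4-note motive the entries are D5, G4, C4, each down a 5th from the previous.
Continuing the starts: F3 → Bb2.
From Bb2 the exact shape gives Bb2 C3 Bb2 A2.

Bb2 C3 Bb2 A2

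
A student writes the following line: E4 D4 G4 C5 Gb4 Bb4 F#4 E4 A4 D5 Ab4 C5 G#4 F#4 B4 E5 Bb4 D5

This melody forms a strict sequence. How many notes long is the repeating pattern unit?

6

Try groups of 6 (3 cells in 18 notes):
E4 D4 G4 C5 Gb4 Bb4 | F#4 E4 A4 D5 Ab4 C5 | G#4 F#4 B4 E5 Bb4 D5
Every group is a transposition up a 2nd of the one before; no shorter unit works.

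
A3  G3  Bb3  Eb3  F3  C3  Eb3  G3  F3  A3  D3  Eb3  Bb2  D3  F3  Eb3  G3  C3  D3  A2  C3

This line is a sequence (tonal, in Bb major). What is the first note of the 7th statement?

Taking 7-note groups, the heads are A3, G3, F3: the pattern moves down a 2nd.
Extending the heads down a 2nd: Eb3 → D3 → C3 → Bb2.

Bb2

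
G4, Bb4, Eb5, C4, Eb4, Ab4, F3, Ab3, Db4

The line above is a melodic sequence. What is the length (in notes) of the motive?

3

Try groups of 3 (3 cells in 9 notes):
G4 Bb4 Eb5 | C4 Eb4 Ab4 | F3 Ab3 Db4
Every group is a transposition down a 5th of the one before; no shorter unit works.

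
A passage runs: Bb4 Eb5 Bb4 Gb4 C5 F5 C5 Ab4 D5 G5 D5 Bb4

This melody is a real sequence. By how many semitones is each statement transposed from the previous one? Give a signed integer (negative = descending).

Unit = 4 notes; the statements start on Bb4, C5, D5, moving up a 2nd each time.
Counting half-steps from Bb4 to C5: 2.

2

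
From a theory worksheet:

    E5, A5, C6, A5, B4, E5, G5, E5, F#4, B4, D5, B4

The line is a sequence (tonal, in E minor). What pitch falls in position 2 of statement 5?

With 4-note cells, note 2 of each statement runs A5, E5, B4.
Carrying that down a 4th forward: F#4 → C4.

C4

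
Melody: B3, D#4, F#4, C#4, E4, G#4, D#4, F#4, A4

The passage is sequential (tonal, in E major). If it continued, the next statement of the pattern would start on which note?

Taking 3-note groups, the heads are B3, C#4, D#4: the pattern moves up a 2nd.
One more step up a 2nd gives E4.

E4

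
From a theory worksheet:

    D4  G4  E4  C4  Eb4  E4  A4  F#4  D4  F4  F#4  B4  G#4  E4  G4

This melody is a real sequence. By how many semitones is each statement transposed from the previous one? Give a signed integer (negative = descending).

With a 5-note motive the entries are D4, E4, F#4, each up a 2nd from the previous.
D4 to E4 spans +2 semitones.

2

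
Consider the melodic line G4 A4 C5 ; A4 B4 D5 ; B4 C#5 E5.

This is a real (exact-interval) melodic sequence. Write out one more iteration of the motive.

With a 3-note motive the entries are G4, A4, B4, each up a 2nd from the previous.
Statement 4 starts on C#5 and keeps the same exact contour: C#5 D#5 F#5.

C#5 D#5 F#5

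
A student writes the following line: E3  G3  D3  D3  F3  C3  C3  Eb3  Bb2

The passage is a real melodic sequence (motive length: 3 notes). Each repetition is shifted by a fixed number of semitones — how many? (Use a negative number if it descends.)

-2

The 3-note cells begin on E3, D3, C3 — each down a 2nd from the last.
Counting half-steps from E3 to D3: -2.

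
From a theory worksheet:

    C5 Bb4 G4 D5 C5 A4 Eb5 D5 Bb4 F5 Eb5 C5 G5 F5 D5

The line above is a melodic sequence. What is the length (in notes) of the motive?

There are 15 notes; a 3-note unit gives 5 cells:
C5 Bb4 G4 | D5 C5 A4 | Eb5 D5 Bb4 | F5 Eb5 C5 | G5 F5 D5
Each cell is the previous one up a 2nd — so the unit is 3 notes.

3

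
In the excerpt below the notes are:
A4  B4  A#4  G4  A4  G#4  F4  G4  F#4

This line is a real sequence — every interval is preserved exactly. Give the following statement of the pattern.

Unit = 3 notes; the statements start on A4, G4, F4, moving down a 2nd each time.
From Eb4 the exact shape gives Eb4 F4 E4.

Eb4 F4 E4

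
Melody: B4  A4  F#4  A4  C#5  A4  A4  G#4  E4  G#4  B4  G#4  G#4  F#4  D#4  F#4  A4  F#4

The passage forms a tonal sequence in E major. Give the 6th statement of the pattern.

The 6-note cells begin on B4, A4, G#4 — each down a 2nd from the last.
Carrying on: F#4 → E4 → D#4.
Statement 6 starts on D#4 and keeps the same diatonic contour: D#4 C#4 A3 C#4 E4 C#4.

D#4 C#4 A3 C#4 E4 C#4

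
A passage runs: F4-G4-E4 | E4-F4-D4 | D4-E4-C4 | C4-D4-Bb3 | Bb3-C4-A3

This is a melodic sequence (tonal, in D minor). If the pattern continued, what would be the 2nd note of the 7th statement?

A3

The unit is 3 notes. Position-2 pitches of the 5 shown cells: G4, F4, E4, D4, C4.
Carrying that down a 2nd forward: Bb3 → A3.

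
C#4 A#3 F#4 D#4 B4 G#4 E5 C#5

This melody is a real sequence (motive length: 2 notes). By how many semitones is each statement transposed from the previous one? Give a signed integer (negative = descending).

5

Taking 2-note groups, the heads are C#4, F#4, B4, E5: the pattern moves up a 4th.
Counting half-steps from C#4 to F#4: 5.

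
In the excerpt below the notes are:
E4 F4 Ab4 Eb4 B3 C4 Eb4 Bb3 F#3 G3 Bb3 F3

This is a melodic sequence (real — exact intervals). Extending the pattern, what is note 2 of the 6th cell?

Grouping in 4s, the 2nd note of each cell is F4, C4, G3.
Extending down a 4th: D3 → A2 → E2.

E2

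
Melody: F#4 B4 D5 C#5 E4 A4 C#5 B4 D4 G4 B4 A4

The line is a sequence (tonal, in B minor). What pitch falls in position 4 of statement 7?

The unit is 4 notes. Position-4 pitches of the 3 shown cells: C#5, B4, A4.
Extending down a 2nd: G4 → F#4 → E4 → D4.

D4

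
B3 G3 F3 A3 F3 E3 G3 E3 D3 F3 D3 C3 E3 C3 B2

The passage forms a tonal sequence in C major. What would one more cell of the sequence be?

Unit = 3 notes; the statements start on B3, A3, G3, F3, E3, moving down a 2nd each time.
From D3 the diatonic shape gives D3 B2 A2.

D3 B2 A2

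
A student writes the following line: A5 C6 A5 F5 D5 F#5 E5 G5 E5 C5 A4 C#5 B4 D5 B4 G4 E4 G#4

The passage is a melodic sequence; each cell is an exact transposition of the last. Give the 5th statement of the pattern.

Taking 6-note groups, the heads are A5, E5, B4: the pattern moves down a 4th.
Continuing the starts: F#4 → C#4.
From C#4 the exact shape gives C#4 E4 C#4 A3 F#3 A#3.

C#4 E4 C#4 A3 F#3 A#3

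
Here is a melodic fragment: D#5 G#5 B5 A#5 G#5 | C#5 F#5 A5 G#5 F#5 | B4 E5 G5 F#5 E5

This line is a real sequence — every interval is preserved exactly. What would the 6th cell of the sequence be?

The 5-note cells begin on D#5, C#5, B4 — each down a 2nd from the last.
Extending down a 2nd: A4 → G4 → F4.
Statement 6 starts on F4 and keeps the same exact contour: F4 Bb4 Db5 C5 Bb4.

F4 Bb4 Db5 C5 Bb4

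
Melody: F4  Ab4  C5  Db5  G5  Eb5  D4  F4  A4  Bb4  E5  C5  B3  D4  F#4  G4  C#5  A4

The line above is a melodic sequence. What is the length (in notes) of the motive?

There are 18 notes; a 6-note unit gives 3 cells:
F4 Ab4 C5 Db5 G5 Eb5 | D4 F4 A4 Bb4 E5 C5 | B3 D4 F#4 G4 C#5 A4
That's a consistent down a 3rd shift per cell, and no other grouping gives one.

6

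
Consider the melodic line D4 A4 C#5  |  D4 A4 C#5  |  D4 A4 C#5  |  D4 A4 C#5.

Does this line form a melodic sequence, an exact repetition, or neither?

repetition

Each 3-note cell is identical (D4 A4 C#5), restated at the same pitch.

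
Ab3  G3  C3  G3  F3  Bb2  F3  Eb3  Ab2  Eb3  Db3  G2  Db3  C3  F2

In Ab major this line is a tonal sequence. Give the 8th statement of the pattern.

Ab2 G2 C2

Taking 3-note groups, the heads are Ab3, G3, F3, Eb3, Db3: the pattern moves down a 2nd.
Continuing the starts: C3 → Bb2 → Ab2.
Statement 8 starts on Ab2 and keeps the same diatonic contour: Ab2 G2 C2.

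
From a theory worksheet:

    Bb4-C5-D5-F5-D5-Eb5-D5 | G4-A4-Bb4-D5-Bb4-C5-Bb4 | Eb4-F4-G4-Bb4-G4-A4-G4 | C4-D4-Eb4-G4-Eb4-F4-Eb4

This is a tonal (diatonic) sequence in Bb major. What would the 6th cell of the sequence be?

With a 7-note motive the entries are Bb4, G4, Eb4, C4, each down a 3rd from the previous.
Extending down a 3rd: A3 → F3.
From F3 the diatonic shape gives F3 G3 A3 C4 A3 Bb3 A3.

F3 G3 A3 C4 A3 Bb3 A3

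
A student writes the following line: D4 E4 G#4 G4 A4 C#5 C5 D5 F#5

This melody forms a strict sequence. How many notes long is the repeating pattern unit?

3

9 notes total. Splitting into 3 groups of 3:
D4 E4 G#4 | G4 A4 C#5 | C5 D5 F#5
That's a consistent up a 4th shift per cell, and no other grouping gives one.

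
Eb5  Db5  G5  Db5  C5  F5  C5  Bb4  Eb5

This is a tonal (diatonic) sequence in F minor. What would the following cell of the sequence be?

With a 3-note motive the entries are Eb5, Db5, C5, each down a 2nd from the previous.
From Bb4 the diatonic shape gives Bb4 Ab4 Db5.

Bb4 Ab4 Db5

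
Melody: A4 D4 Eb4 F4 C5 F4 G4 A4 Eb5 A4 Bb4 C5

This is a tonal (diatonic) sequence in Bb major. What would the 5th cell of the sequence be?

Bb5 Eb5 F5 G5

With a 4-note motive the entries are A4, C5, Eb5, each up a 3rd from the previous.
Carrying on: G5 → Bb5.
So cell 5 is Bb5 Eb5 F5 G5.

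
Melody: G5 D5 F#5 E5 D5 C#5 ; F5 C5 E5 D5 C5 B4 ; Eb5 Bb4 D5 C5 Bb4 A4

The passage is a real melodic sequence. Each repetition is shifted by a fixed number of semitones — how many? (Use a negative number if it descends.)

-2

The 6-note cells begin on G5, F5, Eb5 — each down a 2nd from the last.
G5→F5 is 77 − 79 = -2 semitones.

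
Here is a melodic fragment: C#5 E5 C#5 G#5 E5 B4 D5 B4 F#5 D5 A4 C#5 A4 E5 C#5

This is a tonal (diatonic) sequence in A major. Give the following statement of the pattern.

G#4 B4 G#4 D5 B4

The 5-note cells begin on C#5, B4, A4 — each down a 2nd from the last.
From G#4 the diatonic shape gives G#4 B4 G#4 D5 B4.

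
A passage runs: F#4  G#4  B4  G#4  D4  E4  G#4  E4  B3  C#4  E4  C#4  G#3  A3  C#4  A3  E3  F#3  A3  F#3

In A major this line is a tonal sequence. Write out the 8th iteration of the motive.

F#2 G#2 B2 G#2

Unit = 4 notes; the statements start on F#4, D4, B3, G#3, E3, moving down a 3rd each time.
Continuing the starts: C#3 → A2 → F#2.
Statement 8 starts on F#2 and keeps the same diatonic contour: F#2 G#2 B2 G#2.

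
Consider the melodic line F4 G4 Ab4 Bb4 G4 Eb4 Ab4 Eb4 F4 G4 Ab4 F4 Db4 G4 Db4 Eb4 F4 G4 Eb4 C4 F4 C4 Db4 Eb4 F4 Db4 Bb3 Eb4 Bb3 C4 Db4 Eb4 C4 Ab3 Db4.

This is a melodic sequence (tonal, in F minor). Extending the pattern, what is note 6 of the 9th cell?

Grouping in 7s, the 6th note of each cell is Eb4, Db4, C4, Bb3, Ab3.
Carrying that down a 2nd forward: G3 → F3 → Eb3 → Db3.

Db3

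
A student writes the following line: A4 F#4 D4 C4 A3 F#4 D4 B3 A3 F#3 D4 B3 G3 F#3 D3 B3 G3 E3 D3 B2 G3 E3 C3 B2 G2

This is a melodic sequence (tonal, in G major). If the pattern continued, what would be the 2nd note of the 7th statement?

A2

The unit is 5 notes. Position-2 pitches of the 5 shown cells: F#4, D4, B3, G3, E3.
Extending down a 3rd: C3 → A2.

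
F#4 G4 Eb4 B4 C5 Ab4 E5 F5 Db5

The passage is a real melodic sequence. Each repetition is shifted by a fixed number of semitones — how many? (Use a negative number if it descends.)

Unit = 3 notes; the statements start on F#4, B4, E5, moving up a 4th each time.
F#4 to B4 spans +5 semitones.

5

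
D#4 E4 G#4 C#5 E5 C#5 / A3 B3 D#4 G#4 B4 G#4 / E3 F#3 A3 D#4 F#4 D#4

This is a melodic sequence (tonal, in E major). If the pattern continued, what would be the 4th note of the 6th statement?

B2

With 6-note cells, note 4 of each statement runs C#5, G#4, D#4.
Each moves down a 4th. Continuing: A3 → E3 → B2.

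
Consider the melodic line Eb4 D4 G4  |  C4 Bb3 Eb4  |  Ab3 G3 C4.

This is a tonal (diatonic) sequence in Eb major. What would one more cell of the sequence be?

With a 3-note motive the entries are Eb4, C4, Ab3, each down a 3rd from the previous.
Statement 4 starts on F3 and keeps the same diatonic contour: F3 Eb3 Ab3.

F3 Eb3 Ab3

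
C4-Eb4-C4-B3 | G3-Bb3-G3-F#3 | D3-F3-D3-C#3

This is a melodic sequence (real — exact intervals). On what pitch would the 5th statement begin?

With a 4-note motive the entries are C4, G3, D3, each down a 4th from the previous.
Continuing: A2 → E2. Statement 5 starts on E2.

E2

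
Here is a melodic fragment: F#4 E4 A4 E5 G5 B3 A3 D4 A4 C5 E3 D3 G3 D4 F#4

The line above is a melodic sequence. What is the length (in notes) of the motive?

There are 15 notes; a 5-note unit gives 3 cells:
F#4 E4 A4 E5 G5 | B3 A3 D4 A4 C5 | E3 D3 G3 D4 F#4
That's a consistent down a 5th shift per cell, and no other grouping gives one.

5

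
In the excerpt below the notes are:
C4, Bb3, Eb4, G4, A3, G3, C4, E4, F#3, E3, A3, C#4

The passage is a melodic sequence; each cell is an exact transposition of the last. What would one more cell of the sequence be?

Taking 4-note groups, the heads are C4, A3, F#3: the pattern moves down a 3rd.
So cell 4 is D#3 C#3 F#3 A#3.

D#3 C#3 F#3 A#3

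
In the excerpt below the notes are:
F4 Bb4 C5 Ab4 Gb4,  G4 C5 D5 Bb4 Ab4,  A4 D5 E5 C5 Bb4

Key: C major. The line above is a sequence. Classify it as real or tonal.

Each cell has the same semitone pattern (5, 2, -4, -2) — intervals are preserved exactly.
And Bb4 lies outside C major, so the sequence is real rather than tonal.

real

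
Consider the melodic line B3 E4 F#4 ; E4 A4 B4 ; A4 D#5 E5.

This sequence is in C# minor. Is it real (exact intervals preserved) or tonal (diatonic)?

Every note is diatonic to C# minor.
Cell 1 has +5 semitones from note 1 to 2, but cell 3 has +6 — the interval quality changes while the contour stays the same, which is the hallmark of a tonal sequence.

tonal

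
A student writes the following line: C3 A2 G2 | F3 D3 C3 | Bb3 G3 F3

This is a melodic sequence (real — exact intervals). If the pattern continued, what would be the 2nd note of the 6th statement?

The unit is 3 notes. Position-2 pitches of the 3 shown cells: A2, D3, G3.
Extending up a 4th: C4 → F4 → Bb4.

Bb4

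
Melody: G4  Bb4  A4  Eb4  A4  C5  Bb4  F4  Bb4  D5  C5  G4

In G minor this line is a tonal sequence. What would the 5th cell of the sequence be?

Taking 4-note groups, the heads are G4, A4, Bb4: the pattern moves up a 2nd.
Extending up a 2nd: C5 → D5.
From D5 the diatonic shape gives D5 F5 Eb5 Bb4.

D5 F5 Eb5 Bb4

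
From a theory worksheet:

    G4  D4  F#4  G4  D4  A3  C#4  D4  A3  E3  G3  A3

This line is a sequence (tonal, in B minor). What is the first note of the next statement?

The 4-note cells begin on G4, D4, A3 — each down a 4th from the last.
The next head, down a 4th from A3, is E3.

E3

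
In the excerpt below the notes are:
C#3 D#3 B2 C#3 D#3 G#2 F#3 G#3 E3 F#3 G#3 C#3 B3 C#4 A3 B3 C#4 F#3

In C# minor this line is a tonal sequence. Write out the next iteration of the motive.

The 6-note cells begin on C#3, F#3, B3 — each up a 4th from the last.
From E4 the diatonic shape gives E4 F#4 D#4 E4 F#4 B3.

E4 F#4 D#4 E4 F#4 B3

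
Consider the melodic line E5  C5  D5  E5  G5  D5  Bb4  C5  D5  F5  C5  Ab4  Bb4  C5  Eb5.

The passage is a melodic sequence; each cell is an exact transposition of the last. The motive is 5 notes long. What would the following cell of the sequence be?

The 5-note cells begin on E5, D5, C5 — each down a 2nd from the last.
Statement 4 starts on Bb4 and keeps the same exact contour: Bb4 Gb4 Ab4 Bb4 Db5.

Bb4 Gb4 Ab4 Bb4 Db5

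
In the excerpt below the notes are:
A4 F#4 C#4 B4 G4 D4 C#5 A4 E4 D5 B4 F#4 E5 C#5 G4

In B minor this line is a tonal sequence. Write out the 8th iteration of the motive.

Taking 3-note groups, the heads are A4, B4, C#5, D5, E5: the pattern moves up a 2nd.
Extending up a 2nd: F#5 → G5 → A5.
So cell 8 is A5 F#5 C#5.

A5 F#5 C#5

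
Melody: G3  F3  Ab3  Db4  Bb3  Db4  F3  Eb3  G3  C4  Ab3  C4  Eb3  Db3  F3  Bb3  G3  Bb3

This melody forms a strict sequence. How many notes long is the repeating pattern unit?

Try groups of 6 (3 cells in 18 notes):
G3 F3 Ab3 Db4 Bb3 Db4 | F3 Eb3 G3 C4 Ab3 C4 | Eb3 Db3 F3 Bb3 G3 Bb3
Every group is a transposition down a 2nd of the one before; no shorter unit works.

6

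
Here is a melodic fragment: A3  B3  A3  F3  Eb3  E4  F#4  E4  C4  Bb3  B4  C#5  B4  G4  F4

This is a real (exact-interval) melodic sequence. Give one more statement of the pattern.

Taking 5-note groups, the heads are A3, E4, B4: the pattern moves up a 5th.
Statement 4 starts on F#5 and keeps the same exact contour: F#5 G#5 F#5 D5 C5.

F#5 G#5 F#5 D5 C5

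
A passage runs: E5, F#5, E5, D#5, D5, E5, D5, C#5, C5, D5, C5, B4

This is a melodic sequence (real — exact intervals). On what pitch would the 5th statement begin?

Ab4

Taking 4-note groups, the heads are E5, D5, C5: the pattern moves down a 2nd.
Continuing: Bb4 → Ab4. Statement 5 starts on Ab4.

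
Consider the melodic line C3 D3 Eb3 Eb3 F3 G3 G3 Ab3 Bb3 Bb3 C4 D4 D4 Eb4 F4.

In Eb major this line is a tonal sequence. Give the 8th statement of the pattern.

With a 3-note motive the entries are C3, Eb3, G3, Bb3, D4, each up a 3rd from the previous.
Extending up a 3rd: F4 → Ab4 → C5.
From C5 the diatonic shape gives C5 D5 Eb5.

C5 D5 Eb5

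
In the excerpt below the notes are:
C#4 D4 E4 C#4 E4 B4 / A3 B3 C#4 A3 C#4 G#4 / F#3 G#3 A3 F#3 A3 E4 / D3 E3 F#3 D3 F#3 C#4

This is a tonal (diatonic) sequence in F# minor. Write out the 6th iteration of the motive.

G#2 A2 B2 G#2 B2 F#3

The 6-note cells begin on C#4, A3, F#3, D3 — each down a 3rd from the last.
Continuing the starts: B2 → G#2.
Statement 6 starts on G#2 and keeps the same diatonic contour: G#2 A2 B2 G#2 B2 F#3.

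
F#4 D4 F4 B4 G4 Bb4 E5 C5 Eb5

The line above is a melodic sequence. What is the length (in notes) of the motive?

Try groups of 3 (3 cells in 9 notes):
F#4 D4 F4 | B4 G4 Bb4 | E5 C5 Eb5
Each cell is the previous one up a 4th — so the unit is 3 notes.

3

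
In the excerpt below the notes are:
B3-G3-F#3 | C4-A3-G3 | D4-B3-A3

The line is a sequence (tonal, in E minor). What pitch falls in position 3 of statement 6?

D4

Grouping in 3s, the 3rd note of each cell is F#3, G3, A3.
Carrying that up a 2nd forward: B3 → C4 → D4.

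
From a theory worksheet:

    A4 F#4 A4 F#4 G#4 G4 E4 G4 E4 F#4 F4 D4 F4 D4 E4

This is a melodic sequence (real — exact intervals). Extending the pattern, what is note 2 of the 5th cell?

Grouping in 5s, the 2nd note of each cell is F#4, E4, D4.
Carrying that down a 2nd forward: C4 → Bb3.

Bb3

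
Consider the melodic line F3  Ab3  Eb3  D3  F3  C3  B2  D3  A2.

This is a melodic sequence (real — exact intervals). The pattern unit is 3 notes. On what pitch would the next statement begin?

G#2

Unit = 3 notes; the statements start on F3, D3, B2, moving down a 3rd each time.
One more step down a 3rd gives G#2.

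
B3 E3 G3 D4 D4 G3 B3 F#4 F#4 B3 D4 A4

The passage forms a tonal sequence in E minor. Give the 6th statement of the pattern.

E5 A4 C5 G5

The 4-note cells begin on B3, D4, F#4 — each up a 3rd from the last.
Continuing the starts: A4 → C5 → E5.
So cell 6 is E5 A4 C5 G5.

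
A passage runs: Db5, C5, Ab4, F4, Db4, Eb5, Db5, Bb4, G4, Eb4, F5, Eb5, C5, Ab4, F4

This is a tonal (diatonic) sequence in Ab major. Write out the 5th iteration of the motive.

With a 5-note motive the entries are Db5, Eb5, F5, each up a 2nd from the previous.
Extending up a 2nd: G5 → Ab5.
From Ab5 the diatonic shape gives Ab5 G5 Eb5 C5 Ab4.

Ab5 G5 Eb5 C5 Ab4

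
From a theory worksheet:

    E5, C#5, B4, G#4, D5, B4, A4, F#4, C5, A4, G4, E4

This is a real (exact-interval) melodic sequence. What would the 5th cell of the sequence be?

Ab4 F4 Eb4 C4

Taking 4-note groups, the heads are E5, D5, C5: the pattern moves down a 2nd.
Carrying on: Bb4 → Ab4.
So cell 5 is Ab4 F4 Eb4 C4.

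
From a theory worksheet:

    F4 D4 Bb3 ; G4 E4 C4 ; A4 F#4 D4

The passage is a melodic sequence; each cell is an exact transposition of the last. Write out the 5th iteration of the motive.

Unit = 3 notes; the statements start on F4, G4, A4, moving up a 2nd each time.
Continuing the starts: B4 → C#5.
From C#5 the exact shape gives C#5 A#4 F#4.

C#5 A#4 F#4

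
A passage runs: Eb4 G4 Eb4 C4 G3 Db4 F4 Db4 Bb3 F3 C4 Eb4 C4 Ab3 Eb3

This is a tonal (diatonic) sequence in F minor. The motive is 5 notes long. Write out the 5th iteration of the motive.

Ab3 C4 Ab3 F3 C3

Unit = 5 notes; the statements start on Eb4, Db4, C4, moving down a 2nd each time.
Extending down a 2nd: Bb3 → Ab3.
So cell 5 is Ab3 C4 Ab3 F3 C3.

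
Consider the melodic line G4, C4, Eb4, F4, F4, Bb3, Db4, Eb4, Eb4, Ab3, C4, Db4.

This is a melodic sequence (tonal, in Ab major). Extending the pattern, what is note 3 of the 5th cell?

Ab3

The unit is 4 notes. Position-3 pitches of the 3 shown cells: Eb4, Db4, C4.
Each moves down a 2nd. Continuing: Bb3 → Ab3.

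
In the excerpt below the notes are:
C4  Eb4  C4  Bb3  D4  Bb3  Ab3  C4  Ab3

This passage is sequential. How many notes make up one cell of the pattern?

3

9 notes total. Splitting into 3 groups of 3:
C4 Eb4 C4 | Bb3 D4 Bb3 | Ab3 C4 Ab3
That's a consistent down a 2nd shift per cell, and no other grouping gives one.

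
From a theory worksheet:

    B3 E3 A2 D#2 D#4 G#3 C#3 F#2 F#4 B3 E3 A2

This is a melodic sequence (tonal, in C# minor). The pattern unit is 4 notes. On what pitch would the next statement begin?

Unit = 4 notes; the statements start on B3, D#4, F#4, moving up a 3rd each time.
The next head, up a 3rd from F#4, is A4.

A4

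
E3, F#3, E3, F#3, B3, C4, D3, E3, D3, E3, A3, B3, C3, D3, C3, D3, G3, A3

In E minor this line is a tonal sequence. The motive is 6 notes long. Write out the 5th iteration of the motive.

A2 B2 A2 B2 E3 F#3

Taking 6-note groups, the heads are E3, D3, C3: the pattern moves down a 2nd.
Carrying on: B2 → A2.
Statement 5 starts on A2 and keeps the same diatonic contour: A2 B2 A2 B2 E3 F#3.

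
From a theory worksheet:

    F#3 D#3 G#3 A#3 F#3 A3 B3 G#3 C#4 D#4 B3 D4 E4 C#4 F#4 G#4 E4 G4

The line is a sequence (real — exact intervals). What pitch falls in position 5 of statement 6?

G5

The unit is 6 notes. Position-5 pitches of the 3 shown cells: F#3, B3, E4.
Carrying that up a 4th forward: A4 → D5 → G5.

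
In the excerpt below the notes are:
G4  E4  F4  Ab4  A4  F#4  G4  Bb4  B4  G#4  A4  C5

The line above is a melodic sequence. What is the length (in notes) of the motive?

Try groups of 4 (3 cells in 12 notes):
G4 E4 F4 Ab4 | A4 F#4 G4 Bb4 | B4 G#4 A4 C5
That's a consistent up a 2nd shift per cell, and no other grouping gives one.

4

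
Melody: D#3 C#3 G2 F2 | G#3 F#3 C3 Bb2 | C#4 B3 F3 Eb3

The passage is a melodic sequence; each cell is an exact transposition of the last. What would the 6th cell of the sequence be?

Taking 4-note groups, the heads are D#3, G#3, C#4: the pattern moves up a 4th.
Continuing the starts: F#4 → B4 → E5.
So cell 6 is E5 D5 Ab4 Gb4.

E5 D5 Ab4 Gb4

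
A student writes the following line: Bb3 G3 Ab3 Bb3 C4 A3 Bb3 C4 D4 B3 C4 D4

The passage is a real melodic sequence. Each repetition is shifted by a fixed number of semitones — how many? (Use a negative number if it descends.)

Unit = 4 notes; the statements start on Bb3, C4, D4, moving up a 2nd each time.
Bb3 to C4 spans +2 semitones.

2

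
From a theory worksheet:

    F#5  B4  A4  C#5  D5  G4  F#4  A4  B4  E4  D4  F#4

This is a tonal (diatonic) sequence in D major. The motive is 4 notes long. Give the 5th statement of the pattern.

Taking 4-note groups, the heads are F#5, D5, B4: the pattern moves down a 3rd.
Continuing the starts: G4 → E4.
From E4 the diatonic shape gives E4 A3 G3 B3.

E4 A3 G3 B3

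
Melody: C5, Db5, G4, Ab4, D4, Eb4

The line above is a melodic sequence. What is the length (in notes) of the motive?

2

There are 6 notes; a 2-note unit gives 3 cells:
C5 Db5 | G4 Ab4 | D4 Eb4
Each cell is the previous one down a 4th — so the unit is 2 notes.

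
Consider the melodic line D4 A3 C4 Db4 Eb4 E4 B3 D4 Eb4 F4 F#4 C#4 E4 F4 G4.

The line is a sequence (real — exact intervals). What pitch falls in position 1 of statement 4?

Grouping in 5s, the 1st note of each cell is D4, E4, F#4.
From F#4, up a 2nd gives G#4.

G#4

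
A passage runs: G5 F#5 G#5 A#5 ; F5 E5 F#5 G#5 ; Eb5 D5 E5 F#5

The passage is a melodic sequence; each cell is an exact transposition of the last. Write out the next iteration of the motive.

Db5 C5 D5 E5

The 4-note cells begin on G5, F5, Eb5 — each down a 2nd from the last.
Statement 4 starts on Db5 and keeps the same exact contour: Db5 C5 D5 E5.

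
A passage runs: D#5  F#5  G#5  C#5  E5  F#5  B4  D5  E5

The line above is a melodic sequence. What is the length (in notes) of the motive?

3

9 notes total. Splitting into 3 groups of 3:
D#5 F#5 G#5 | C#5 E5 F#5 | B4 D5 E5
Each cell is the previous one down a 2nd — so the unit is 3 notes.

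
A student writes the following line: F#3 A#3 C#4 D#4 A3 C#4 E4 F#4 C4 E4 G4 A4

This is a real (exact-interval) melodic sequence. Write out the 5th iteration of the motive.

Gb4 Bb4 Db5 Eb5

Unit = 4 notes; the statements start on F#3, A3, C4, moving up a 3rd each time.
Carrying on: Eb4 → Gb4.
Statement 5 starts on Gb4 and keeps the same exact contour: Gb4 Bb4 Db5 Eb5.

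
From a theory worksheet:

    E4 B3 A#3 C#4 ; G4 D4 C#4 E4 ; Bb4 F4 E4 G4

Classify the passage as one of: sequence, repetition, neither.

sequence

Each 4-note cell is the previous one transposed up a 3rd.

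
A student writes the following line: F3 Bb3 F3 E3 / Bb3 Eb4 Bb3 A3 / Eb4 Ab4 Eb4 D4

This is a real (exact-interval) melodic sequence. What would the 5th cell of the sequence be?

Unit = 4 notes; the statements start on F3, Bb3, Eb4, moving up a 4th each time.
Continuing the starts: Ab4 → Db5.
Statement 5 starts on Db5 and keeps the same exact contour: Db5 Gb5 Db5 C5.

Db5 Gb5 Db5 C5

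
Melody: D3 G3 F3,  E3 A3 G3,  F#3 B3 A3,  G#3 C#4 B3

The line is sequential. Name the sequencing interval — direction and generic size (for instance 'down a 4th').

up a 2nd

Unit = 3 notes; the statements start on D3, E3, F#3, G#3, moving up a 2nd each time.
D3 to E3 is up a 2nd.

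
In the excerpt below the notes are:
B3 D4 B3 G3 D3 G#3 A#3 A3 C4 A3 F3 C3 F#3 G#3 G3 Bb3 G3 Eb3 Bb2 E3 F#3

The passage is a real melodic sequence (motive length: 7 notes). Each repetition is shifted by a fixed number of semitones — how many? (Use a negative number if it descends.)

-2

Unit = 7 notes; the statements start on B3, A3, G3, moving down a 2nd each time.
Counting half-steps from B3 to A3: -2.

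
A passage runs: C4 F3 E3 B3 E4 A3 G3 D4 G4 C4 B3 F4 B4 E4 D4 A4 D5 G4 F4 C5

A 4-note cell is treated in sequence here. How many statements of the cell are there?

20 notes in groups of 4 gives 20/4 = 5 statements.
Starts: C4, E4, G4, B4, D5 — each up a 3rd.

5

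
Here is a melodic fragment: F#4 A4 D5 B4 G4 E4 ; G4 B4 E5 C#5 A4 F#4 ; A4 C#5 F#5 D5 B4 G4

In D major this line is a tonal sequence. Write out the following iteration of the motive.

With a 6-note motive the entries are F#4, G4, A4, each up a 2nd from the previous.
From B4 the diatonic shape gives B4 D5 G5 E5 C#5 A4.

B4 D5 G5 E5 C#5 A4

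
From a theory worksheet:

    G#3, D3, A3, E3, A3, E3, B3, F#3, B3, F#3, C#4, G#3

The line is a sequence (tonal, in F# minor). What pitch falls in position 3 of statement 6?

With 4-note cells, note 3 of each statement runs A3, B3, C#4.
Carrying that up a 2nd forward: D4 → E4 → F#4.

F#4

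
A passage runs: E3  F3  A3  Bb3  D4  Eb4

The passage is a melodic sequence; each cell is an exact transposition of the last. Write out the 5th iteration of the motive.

C5 Db5

Taking 2-note groups, the heads are E3, A3, D4: the pattern moves up a 4th.
Carrying on: G4 → C5.
From C5 the exact shape gives C5 Db5.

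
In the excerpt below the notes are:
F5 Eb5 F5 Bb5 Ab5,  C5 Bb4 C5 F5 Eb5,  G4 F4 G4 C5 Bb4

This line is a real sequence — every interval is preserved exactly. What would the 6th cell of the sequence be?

E3 D3 E3 A3 G3

The 5-note cells begin on F5, C5, G4 — each down a 4th from the last.
Carrying on: D4 → A3 → E3.
From E3 the exact shape gives E3 D3 E3 A3 G3.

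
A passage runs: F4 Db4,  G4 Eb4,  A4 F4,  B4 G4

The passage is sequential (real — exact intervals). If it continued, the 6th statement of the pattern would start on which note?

The 2-note cells begin on F4, G4, A4, B4 — each up a 2nd from the last.
Extending the heads up a 2nd: C#5 → D#5.

D#5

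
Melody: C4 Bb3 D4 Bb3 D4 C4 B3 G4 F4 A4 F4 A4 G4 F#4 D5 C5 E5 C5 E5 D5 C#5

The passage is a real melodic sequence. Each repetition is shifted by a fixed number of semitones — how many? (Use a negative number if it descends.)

Unit = 7 notes; the statements start on C4, G4, D5, moving up a 5th each time.
C4→G4 is 67 − 60 = 7 semitones.

7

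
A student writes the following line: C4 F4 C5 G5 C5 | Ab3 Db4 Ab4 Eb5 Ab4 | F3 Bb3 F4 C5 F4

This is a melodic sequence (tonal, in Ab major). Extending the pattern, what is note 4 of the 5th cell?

Grouping in 5s, the 4th note of each cell is G5, Eb5, C5.
Carrying that down a 3rd forward: Ab4 → F4.

F4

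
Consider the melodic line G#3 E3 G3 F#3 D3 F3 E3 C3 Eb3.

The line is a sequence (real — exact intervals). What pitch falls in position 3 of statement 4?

The unit is 3 notes. Position-3 pitches of the 3 shown cells: G3, F3, Eb3.
One more down a 2nd gives Db3.

Db3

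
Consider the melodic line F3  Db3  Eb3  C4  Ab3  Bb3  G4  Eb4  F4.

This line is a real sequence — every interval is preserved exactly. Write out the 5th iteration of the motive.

A5 F5 G5

The 3-note cells begin on F3, C4, G4 — each up a 5th from the last.
Continuing the starts: D5 → A5.
So cell 5 is A5 F5 G5.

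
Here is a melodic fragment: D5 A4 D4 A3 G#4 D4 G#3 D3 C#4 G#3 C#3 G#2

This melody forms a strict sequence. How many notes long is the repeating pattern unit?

4

There are 12 notes; a 4-note unit gives 3 cells:
D5 A4 D4 A3 | G#4 D4 G#3 D3 | C#4 G#3 C#3 G#2
Each cell is the previous one down a 5th — so the unit is 4 notes.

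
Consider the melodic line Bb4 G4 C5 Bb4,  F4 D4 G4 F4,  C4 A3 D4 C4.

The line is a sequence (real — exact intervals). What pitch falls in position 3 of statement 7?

Grouping in 4s, the 3rd note of each cell is C5, G4, D4.
Extending down a 4th: A3 → E3 → B2 → F#2.

F#2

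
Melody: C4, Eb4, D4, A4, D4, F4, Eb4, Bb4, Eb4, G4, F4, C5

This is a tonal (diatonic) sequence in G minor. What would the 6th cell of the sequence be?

Taking 4-note groups, the heads are C4, D4, Eb4: the pattern moves up a 2nd.
Extending up a 2nd: F4 → G4 → A4.
From A4 the diatonic shape gives A4 C5 Bb4 F5.

A4 C5 Bb4 F5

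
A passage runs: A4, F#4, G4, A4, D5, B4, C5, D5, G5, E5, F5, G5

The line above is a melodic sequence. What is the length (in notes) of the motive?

There are 12 notes; a 4-note unit gives 3 cells:
A4 F#4 G4 A4 | D5 B4 C5 D5 | G5 E5 F5 G5
Every group is a transposition up a 4th of the one before; no shorter unit works.

4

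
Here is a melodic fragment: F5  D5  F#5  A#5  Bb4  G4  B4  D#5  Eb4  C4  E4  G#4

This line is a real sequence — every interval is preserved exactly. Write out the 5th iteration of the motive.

Taking 4-note groups, the heads are F5, Bb4, Eb4: the pattern moves down a 5th.
Carrying on: Ab3 → Db3.
So cell 5 is Db3 Bb2 D3 F#3.

Db3 Bb2 D3 F#3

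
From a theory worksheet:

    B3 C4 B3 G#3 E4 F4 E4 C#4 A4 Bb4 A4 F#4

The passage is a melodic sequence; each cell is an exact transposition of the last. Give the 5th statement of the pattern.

G5 Ab5 G5 E5

Unit = 4 notes; the statements start on B3, E4, A4, moving up a 4th each time.
Continuing the starts: D5 → G5.
So cell 5 is G5 Ab5 G5 E5.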